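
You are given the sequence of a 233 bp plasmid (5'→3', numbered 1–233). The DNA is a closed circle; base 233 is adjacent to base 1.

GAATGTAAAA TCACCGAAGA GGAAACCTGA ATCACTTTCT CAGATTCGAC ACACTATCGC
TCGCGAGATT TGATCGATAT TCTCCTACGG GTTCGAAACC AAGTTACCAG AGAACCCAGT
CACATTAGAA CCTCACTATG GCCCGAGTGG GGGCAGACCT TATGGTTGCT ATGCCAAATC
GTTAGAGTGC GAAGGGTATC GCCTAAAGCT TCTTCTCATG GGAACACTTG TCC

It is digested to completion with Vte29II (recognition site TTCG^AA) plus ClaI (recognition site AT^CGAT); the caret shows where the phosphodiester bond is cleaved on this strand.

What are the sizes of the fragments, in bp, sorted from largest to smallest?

212, 21 bp

The Vte29II site (TTCGAA) starts at position 92.
Vte29II cuts after base 4 of each site, so after position 95.
The ClaI site (ATCGAT) starts at position 73.
ClaI cuts after base 2 of each site, so after position 74.
Combined cut positions: 74, 95.
Circular molecule, 2 cuts → 2 fragments:
  75–95 → 21 bp
  96–233 then 1–74 → 138 + 74 = 212 bp
Sorted largest to smallest: 212, 21 bp.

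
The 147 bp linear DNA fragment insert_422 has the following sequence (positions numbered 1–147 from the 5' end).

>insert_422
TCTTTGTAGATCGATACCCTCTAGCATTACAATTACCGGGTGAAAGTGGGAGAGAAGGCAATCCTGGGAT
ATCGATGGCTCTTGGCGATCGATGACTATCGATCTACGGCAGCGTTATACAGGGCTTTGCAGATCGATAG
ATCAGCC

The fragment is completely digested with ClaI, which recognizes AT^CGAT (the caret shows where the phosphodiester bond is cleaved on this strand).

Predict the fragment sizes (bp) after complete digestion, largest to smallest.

ClaI sites (ATCGAT) start at positions 10, 71, 88, 98, 133.
ClaI cuts after base 2 of each site, so after positions 11, 72, 89, 99, 134.
Linear molecule, 5 cuts → 6 fragments:
  1–11 → 11 bp
  12–72 → 61 bp
  73–89 → 17 bp
  90–99 → 10 bp
  100–134 → 35 bp
  135–147 → 13 bp
Sorted largest to smallest: 61, 35, 17, 13, 11, 10 bp.

61, 35, 17, 13, 11, 10 bp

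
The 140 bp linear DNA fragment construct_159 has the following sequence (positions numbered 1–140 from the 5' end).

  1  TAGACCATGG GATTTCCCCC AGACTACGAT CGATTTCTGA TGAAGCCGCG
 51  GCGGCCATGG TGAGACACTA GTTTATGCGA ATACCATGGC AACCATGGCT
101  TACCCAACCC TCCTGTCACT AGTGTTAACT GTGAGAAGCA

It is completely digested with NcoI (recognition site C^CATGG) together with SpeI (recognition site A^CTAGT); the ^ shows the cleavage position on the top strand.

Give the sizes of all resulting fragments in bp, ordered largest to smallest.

NcoI sites (CCATGG) start at positions 5, 55, 84, 93.
NcoI cuts after the first base of each site, so after positions 5, 55, 84, 93.
SpeI sites (ACTAGT) start at positions 67, 118.
SpeI cuts after the first base of each site, so after positions 67, 118.
Combined cut positions: 5, 55, 67, 84, 93, 118.
Linear molecule, 6 cuts → 7 fragments:
  1–5 → 5 bp
  6–55 → 50 bp
  56–67 → 12 bp
  68–84 → 17 bp
  85–93 → 9 bp
  94–118 → 25 bp
  119–140 → 22 bp
Sorted largest to smallest: 50, 25, 22, 17, 12, 9, 5 bp.

50, 25, 22, 17, 12, 9, 5 bp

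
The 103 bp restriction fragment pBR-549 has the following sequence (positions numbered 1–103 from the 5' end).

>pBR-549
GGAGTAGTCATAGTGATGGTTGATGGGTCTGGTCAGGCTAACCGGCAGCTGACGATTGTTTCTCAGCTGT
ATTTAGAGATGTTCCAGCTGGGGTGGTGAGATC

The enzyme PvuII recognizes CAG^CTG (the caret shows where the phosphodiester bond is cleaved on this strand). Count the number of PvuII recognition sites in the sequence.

3

CAGCTG occurs starting at positions 46, 64, 85.
PvuII cuts at 3 sites.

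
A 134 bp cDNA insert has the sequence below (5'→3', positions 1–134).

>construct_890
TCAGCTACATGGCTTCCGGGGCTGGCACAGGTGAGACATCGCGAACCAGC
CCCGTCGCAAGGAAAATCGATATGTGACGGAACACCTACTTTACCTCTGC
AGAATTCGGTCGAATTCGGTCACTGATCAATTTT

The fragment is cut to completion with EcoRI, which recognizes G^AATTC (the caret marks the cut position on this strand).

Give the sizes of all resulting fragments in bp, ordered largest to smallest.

EcoRI sites (GAATTC) start at positions 102, 112.
EcoRI cuts after the first base of each site, so after positions 102, 112.
Linear molecule, 2 cuts → 3 fragments:
  1–102 → 102 bp
  103–112 → 10 bp
  113–134 → 22 bp
Sorted largest to smallest: 102, 22, 10 bp.

102, 22, 10 bp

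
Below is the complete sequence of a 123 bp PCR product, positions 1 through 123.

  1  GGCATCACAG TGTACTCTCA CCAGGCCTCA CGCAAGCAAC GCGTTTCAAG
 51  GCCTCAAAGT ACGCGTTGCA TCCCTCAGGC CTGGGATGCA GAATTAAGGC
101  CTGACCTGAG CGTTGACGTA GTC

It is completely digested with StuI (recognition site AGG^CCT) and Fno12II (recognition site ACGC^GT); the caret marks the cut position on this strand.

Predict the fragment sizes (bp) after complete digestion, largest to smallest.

25, 24, 20, 17, 15, 13, 9 bp

StuI sites (AGGCCT) start at positions 23, 49, 77, 97.
StuI cuts after base 3 of each site, so after positions 25, 51, 79, 99.
Fno12II sites (ACGCGT) start at positions 39, 61.
Fno12II cuts after base 4 of each site, so after positions 42, 64.
Combined cut positions: 25, 42, 51, 64, 79, 99.
Linear molecule, 6 cuts → 7 fragments:
  1–25 → 25 bp
  26–42 → 17 bp
  43–51 → 9 bp
  52–64 → 13 bp
  65–79 → 15 bp
  80–99 → 20 bp
  100–123 → 24 bp
Sorted largest to smallest: 25, 24, 20, 17, 15, 13, 9 bp.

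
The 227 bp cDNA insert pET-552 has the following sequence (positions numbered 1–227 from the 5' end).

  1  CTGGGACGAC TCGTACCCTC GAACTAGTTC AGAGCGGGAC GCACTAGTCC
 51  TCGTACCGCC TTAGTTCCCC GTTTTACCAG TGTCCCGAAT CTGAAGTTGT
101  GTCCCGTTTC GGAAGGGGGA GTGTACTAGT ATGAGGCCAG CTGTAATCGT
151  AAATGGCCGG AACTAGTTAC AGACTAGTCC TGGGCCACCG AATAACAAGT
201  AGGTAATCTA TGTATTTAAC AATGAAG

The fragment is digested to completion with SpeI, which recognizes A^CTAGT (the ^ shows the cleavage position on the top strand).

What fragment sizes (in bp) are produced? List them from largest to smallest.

82, 54, 37, 23, 20, 11 bp

SpeI sites (ACTAGT) start at positions 23, 43, 125, 162, 173.
SpeI cuts after the first base of each site, so after positions 23, 43, 125, 162, 173.
Linear molecule, 5 cuts → 6 fragments:
  1–23 → 23 bp
  24–43 → 20 bp
  44–125 → 82 bp
  126–162 → 37 bp
  163–173 → 11 bp
  174–227 → 54 bp
Sorted largest to smallest: 82, 54, 37, 23, 20, 11 bp.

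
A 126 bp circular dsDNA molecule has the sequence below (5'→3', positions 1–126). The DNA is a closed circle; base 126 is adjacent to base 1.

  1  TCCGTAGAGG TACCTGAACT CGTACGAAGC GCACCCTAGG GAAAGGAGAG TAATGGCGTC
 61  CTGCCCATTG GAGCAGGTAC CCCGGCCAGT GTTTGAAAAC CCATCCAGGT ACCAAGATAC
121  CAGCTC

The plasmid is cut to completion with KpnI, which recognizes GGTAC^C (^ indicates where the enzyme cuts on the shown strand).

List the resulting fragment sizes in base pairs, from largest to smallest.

KpnI sites (GGTACC) start at positions 9, 76, 108.
KpnI cuts after base 5 of each site (before the last base), so after positions 13, 80, 112.
Circular molecule, 3 cuts → 3 fragments:
  14–80 → 67 bp
  81–112 → 32 bp
  113–126 then 1–13 → 14 + 13 = 27 bp
Sorted largest to smallest: 67, 32, 27 bp.

67, 32, 27 bp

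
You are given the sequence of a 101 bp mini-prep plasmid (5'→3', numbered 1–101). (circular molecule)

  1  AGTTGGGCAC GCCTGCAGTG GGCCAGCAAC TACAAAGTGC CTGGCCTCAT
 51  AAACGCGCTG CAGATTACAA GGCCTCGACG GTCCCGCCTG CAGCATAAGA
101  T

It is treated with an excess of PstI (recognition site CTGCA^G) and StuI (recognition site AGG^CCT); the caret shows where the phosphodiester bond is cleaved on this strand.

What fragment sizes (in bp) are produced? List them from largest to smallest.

45, 26, 20, 10 bp

PstI sites (CTGCAG) start at positions 13, 58, 88.
PstI cuts after base 5 of each site (before the last base), so after positions 17, 62, 92.
The StuI site (AGGCCT) starts at position 70.
StuI cuts after base 3 of each site, so after position 72.
Combined cut positions: 17, 62, 72, 92.
Circular molecule, 4 cuts → 4 fragments:
  18–62 → 45 bp
  63–72 → 10 bp
  73–92 → 20 bp
  93–101 then 1–17 → 9 + 17 = 26 bp
Sorted largest to smallest: 45, 26, 20, 10 bp.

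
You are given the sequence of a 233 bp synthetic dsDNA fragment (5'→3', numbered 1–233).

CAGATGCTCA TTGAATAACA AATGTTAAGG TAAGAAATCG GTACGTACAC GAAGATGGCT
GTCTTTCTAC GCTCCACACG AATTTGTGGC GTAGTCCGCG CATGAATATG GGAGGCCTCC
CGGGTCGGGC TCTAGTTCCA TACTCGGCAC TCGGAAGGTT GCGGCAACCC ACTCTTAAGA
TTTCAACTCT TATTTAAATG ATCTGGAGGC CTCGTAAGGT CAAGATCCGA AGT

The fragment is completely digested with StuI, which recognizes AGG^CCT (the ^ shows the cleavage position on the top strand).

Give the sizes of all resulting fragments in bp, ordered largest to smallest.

115, 94, 24 bp

StuI sites (AGGCCT) start at positions 113, 207.
StuI cuts after base 3 of each site, so after positions 115, 209.
Linear molecule, 2 cuts → 3 fragments:
  1–115 → 115 bp
  116–209 → 94 bp
  210–233 → 24 bp
Sorted largest to smallest: 115, 94, 24 bp.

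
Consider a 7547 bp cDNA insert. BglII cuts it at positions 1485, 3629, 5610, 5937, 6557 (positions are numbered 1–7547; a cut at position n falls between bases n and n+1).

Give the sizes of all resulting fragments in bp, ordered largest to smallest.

2144, 1981, 1485, 990, 620, 327 bp

Linear molecule, 5 cuts → 6 fragments:
  1485 − 0 = 1485 bp
  3629 − 1485 = 2144 bp
  5610 − 3629 = 1981 bp
  5937 − 5610 = 327 bp
  6557 − 5937 = 620 bp
  7547 − 6557 = 990 bp
Sorted largest to smallest: 2144, 1981, 1485, 990, 620, 327 bp.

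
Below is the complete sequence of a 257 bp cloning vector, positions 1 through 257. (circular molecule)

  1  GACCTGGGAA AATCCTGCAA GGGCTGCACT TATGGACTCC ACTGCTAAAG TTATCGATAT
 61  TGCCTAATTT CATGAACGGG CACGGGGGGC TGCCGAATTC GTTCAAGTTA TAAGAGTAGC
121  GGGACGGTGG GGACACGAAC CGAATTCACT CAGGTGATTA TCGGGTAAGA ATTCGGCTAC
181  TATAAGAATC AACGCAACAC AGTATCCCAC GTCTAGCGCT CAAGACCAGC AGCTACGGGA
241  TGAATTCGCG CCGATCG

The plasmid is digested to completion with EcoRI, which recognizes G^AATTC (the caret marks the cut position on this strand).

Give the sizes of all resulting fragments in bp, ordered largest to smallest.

EcoRI sites (GAATTC) start at positions 95, 142, 169, 242.
EcoRI cuts after the first base of each site, so after positions 95, 142, 169, 242.
Circular molecule, 4 cuts → 4 fragments:
  96–142 → 47 bp
  143–169 → 27 bp
  170–242 → 73 bp
  243–257 then 1–95 → 15 + 95 = 110 bp
Sorted largest to smallest: 110, 73, 47, 27 bp.

110, 73, 47, 27 bp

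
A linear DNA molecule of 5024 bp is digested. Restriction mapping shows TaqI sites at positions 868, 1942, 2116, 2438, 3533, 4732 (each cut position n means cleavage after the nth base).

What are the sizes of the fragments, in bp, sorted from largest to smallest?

1199, 1095, 1074, 868, 322, 292, 174 bp

Linear molecule, 6 cuts → 7 fragments:
  868 − 0 = 868 bp
  1942 − 868 = 1074 bp
  2116 − 1942 = 174 bp
  2438 − 2116 = 322 bp
  3533 − 2438 = 1095 bp
  4732 − 3533 = 1199 bp
  5024 − 4732 = 292 bp
Sorted largest to smallest: 1199, 1095, 1074, 868, 322, 292, 174 bp.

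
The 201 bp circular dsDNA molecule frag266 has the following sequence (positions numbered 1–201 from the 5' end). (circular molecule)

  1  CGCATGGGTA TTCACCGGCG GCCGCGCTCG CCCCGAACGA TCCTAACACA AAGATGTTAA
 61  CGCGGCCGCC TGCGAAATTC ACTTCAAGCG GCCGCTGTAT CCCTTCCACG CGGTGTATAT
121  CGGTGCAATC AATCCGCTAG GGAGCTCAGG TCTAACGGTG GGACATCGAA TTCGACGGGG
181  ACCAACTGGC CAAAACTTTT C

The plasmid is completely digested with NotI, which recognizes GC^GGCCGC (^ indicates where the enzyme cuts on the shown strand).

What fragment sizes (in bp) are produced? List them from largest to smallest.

NotI sites (GCGGCCGC) start at positions 18, 62, 88.
NotI cuts after base 2 of each site, so after positions 19, 63, 89.
Circular molecule, 3 cuts → 3 fragments:
  20–63 → 44 bp
  64–89 → 26 bp
  90–201 then 1–19 → 112 + 19 = 131 bp
Sorted largest to smallest: 131, 44, 26 bp.

131, 44, 26 bp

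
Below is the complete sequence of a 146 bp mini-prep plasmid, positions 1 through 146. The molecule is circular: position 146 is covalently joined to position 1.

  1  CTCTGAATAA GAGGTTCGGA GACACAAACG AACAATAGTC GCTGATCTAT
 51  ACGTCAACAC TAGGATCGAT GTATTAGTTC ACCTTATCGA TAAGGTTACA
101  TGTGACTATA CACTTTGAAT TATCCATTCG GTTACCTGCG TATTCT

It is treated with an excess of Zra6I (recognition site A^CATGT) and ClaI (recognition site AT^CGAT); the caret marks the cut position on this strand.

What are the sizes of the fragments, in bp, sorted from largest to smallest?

The Zra6I site (ACATGT) starts at position 98.
Zra6I cuts after the first base of each site, so after position 98.
ClaI sites (ATCGAT) start at positions 65, 86.
ClaI cuts after base 2 of each site, so after positions 66, 87.
Combined cut positions: 66, 87, 98.
Circular molecule, 3 cuts → 3 fragments:
  67–87 → 21 bp
  88–98 → 11 bp
  99–146 then 1–66 → 48 + 66 = 114 bp
Sorted largest to smallest: 114, 21, 11 bp.

114, 21, 11 bp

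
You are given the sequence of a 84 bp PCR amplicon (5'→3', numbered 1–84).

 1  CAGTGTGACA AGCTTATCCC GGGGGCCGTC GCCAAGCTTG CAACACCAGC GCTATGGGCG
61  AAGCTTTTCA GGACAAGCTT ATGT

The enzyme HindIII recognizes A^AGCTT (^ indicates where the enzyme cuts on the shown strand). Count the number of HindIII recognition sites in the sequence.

AAGCTT occurs starting at positions 10, 34, 61, 75.
HindIII cuts at 4 sites.

4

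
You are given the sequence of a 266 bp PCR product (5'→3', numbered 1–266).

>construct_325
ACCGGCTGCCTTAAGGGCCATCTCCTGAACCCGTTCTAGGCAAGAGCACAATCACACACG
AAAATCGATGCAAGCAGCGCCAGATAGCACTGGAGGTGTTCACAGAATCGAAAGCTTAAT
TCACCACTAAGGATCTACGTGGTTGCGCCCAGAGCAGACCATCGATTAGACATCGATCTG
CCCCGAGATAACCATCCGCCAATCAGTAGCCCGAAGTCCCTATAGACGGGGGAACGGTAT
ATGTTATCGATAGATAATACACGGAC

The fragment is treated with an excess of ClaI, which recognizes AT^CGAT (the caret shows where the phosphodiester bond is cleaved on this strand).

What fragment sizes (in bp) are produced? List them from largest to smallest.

97, 74, 65, 19, 11 bp

ClaI sites (ATCGAT) start at positions 64, 161, 172, 246.
ClaI cuts after base 2 of each site, so after positions 65, 162, 173, 247.
Linear molecule, 4 cuts → 5 fragments:
  1–65 → 65 bp
  66–162 → 97 bp
  163–173 → 11 bp
  174–247 → 74 bp
  248–266 → 19 bp
Sorted largest to smallest: 97, 74, 65, 19, 11 bp.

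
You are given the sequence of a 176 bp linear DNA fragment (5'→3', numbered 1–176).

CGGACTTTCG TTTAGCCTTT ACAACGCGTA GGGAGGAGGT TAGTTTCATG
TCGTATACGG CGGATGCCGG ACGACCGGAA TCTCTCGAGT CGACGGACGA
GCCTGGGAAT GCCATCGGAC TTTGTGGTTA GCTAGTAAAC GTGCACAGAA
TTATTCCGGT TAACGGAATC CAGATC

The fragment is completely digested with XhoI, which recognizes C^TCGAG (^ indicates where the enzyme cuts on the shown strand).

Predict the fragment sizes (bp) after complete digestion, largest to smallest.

The XhoI site (CTCGAG) starts at position 84.
XhoI cuts after the first base of each site, so after position 84.
Linear molecule, 1 cut → 2 fragments:
  1–84 → 84 bp
  85–176 → 92 bp
Sorted largest to smallest: 92, 84 bp.

92, 84 bp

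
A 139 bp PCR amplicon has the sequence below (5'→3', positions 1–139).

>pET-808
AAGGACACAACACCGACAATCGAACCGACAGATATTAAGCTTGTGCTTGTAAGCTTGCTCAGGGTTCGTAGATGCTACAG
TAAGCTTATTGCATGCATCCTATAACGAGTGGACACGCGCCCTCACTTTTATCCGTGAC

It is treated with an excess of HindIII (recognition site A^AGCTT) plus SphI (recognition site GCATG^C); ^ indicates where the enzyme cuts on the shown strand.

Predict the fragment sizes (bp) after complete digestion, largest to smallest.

HindIII sites (AAGCTT) start at positions 37, 51, 82.
HindIII cuts after the first base of each site, so after positions 37, 51, 82.
The SphI site (GCATGC) starts at position 91.
SphI cuts after base 5 of each site (before the last base), so after position 95.
Combined cut positions: 37, 51, 82, 95.
Linear molecule, 4 cuts → 5 fragments:
  1–37 → 37 bp
  38–51 → 14 bp
  52–82 → 31 bp
  83–95 → 13 bp
  96–139 → 44 bp
Sorted largest to smallest: 44, 37, 31, 14, 13 bp.

44, 37, 31, 14, 13 bp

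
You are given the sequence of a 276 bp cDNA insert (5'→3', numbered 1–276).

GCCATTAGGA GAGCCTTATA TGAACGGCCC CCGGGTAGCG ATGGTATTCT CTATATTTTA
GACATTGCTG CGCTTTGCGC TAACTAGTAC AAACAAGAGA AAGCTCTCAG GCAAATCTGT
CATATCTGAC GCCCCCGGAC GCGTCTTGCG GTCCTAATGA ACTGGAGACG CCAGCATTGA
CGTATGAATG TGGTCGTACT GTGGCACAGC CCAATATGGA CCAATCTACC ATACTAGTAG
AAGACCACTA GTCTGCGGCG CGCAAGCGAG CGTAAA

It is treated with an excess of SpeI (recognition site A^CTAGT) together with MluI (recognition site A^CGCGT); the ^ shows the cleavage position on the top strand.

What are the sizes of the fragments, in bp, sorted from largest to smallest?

SpeI sites (ACTAGT) start at positions 83, 233, 247.
SpeI cuts after the first base of each site, so after positions 83, 233, 247.
The MluI site (ACGCGT) starts at position 139.
MluI cuts after the first base of each site, so after position 139.
Combined cut positions: 83, 139, 233, 247.
Linear molecule, 4 cuts → 5 fragments:
  1–83 → 83 bp
  84–139 → 56 bp
  140–233 → 94 bp
  234–247 → 14 bp
  248–276 → 29 bp
Sorted largest to smallest: 94, 83, 56, 29, 14 bp.

94, 83, 56, 29, 14 bp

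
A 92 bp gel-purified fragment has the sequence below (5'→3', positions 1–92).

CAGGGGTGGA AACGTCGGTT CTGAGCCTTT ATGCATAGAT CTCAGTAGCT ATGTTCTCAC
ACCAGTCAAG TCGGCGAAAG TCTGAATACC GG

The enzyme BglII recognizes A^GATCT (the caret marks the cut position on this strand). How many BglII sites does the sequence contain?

AGATCT occurs starting at position 37.
BglII cuts at 1 site.

1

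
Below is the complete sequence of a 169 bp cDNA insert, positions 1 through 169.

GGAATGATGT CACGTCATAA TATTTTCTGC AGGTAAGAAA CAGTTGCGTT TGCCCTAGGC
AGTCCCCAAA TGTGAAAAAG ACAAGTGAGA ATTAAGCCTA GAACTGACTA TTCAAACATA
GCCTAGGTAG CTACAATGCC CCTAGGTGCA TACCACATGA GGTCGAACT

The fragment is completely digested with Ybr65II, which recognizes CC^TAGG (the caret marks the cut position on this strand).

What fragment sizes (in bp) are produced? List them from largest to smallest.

Ybr65II sites (CCTAGG) start at positions 54, 122, 141.
Ybr65II cuts after base 2 of each site, so after positions 55, 123, 142.
Linear molecule, 3 cuts → 4 fragments:
  1–55 → 55 bp
  56–123 → 68 bp
  124–142 → 19 bp
  143–169 → 27 bp
Sorted largest to smallest: 68, 55, 27, 19 bp.

68, 55, 27, 19 bp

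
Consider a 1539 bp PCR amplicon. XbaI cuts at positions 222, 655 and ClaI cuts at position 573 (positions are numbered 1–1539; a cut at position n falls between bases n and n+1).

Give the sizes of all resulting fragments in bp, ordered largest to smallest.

Combined cut positions (sorted): 222, 573, 655.
Linear molecule, 3 cuts → 4 fragments:
  222 − 0 = 222 bp
  573 − 222 = 351 bp
  655 − 573 = 82 bp
  1539 − 655 = 884 bp
Sorted largest to smallest: 884, 351, 222, 82 bp.

884, 351, 222, 82 bp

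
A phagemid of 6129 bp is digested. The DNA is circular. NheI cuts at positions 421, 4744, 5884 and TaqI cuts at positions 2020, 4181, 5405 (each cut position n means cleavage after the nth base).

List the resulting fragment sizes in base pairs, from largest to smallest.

2161, 1599, 666, 661, 563, 479 bp

Combined cut positions (sorted): 421, 2020, 4181, 4744, 5405, 5884.
Circular molecule, 6 cuts → 6 fragments:
  2020 − 421 = 1599 bp
  4181 − 2020 = 2161 bp
  4744 − 4181 = 563 bp
  5405 − 4744 = 661 bp
  5884 − 5405 = 479 bp
  wrap: 6129 − 5884 + 421 = 666 bp
Sorted largest to smallest: 2161, 1599, 666, 661, 563, 479 bp.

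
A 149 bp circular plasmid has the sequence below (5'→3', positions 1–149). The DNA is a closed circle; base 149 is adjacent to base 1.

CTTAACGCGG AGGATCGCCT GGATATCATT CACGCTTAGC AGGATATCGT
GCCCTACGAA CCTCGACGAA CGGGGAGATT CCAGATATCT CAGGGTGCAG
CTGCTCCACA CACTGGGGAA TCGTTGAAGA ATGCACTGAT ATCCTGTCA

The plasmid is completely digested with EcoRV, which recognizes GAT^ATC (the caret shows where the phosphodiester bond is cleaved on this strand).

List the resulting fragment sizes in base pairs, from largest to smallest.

EcoRV sites (GATATC) start at positions 22, 43, 84, 138.
EcoRV cuts after base 3 of each site, so after positions 24, 45, 86, 140.
Circular molecule, 4 cuts → 4 fragments:
  25–45 → 21 bp
  46–86 → 41 bp
  87–140 → 54 bp
  141–149 then 1–24 → 9 + 24 = 33 bp
Sorted largest to smallest: 54, 41, 33, 21 bp.

54, 41, 33, 21 bp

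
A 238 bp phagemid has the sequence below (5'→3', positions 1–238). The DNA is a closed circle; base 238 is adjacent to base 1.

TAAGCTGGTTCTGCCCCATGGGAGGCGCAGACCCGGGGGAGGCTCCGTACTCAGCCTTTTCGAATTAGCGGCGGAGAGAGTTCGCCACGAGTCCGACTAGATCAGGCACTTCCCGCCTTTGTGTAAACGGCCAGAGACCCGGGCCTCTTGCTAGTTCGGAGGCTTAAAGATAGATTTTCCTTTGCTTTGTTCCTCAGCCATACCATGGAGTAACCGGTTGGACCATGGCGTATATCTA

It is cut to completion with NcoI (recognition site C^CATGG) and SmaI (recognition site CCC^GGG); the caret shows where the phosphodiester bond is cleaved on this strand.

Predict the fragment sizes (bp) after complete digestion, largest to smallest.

106, 63, 31, 20, 18 bp

NcoI sites (CCATGG) start at positions 16, 203, 223.
NcoI cuts after the first base of each site, so after positions 16, 203, 223.
SmaI sites (CCCGGG) start at positions 32, 138.
SmaI cuts after base 3 of each site, so after positions 34, 140.
Combined cut positions: 16, 34, 140, 203, 223.
Circular molecule, 5 cuts → 5 fragments:
  17–34 → 18 bp
  35–140 → 106 bp
  141–203 → 63 bp
  204–223 → 20 bp
  224–238 then 1–16 → 15 + 16 = 31 bp
Sorted largest to smallest: 106, 63, 31, 20, 18 bp.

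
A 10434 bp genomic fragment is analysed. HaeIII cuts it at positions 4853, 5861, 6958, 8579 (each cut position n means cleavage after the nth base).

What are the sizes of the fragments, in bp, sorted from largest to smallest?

Linear molecule, 4 cuts → 5 fragments:
  4853 − 0 = 4853 bp
  5861 − 4853 = 1008 bp
  6958 − 5861 = 1097 bp
  8579 − 6958 = 1621 bp
  10434 − 8579 = 1855 bp
Sorted largest to smallest: 4853, 1855, 1621, 1097, 1008 bp.

4853, 1855, 1621, 1097, 1008 bp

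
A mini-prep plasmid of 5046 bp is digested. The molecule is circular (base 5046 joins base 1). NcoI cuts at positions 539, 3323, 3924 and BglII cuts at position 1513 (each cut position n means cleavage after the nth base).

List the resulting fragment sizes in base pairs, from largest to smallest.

Combined cut positions (sorted): 539, 1513, 3323, 3924.
Circular molecule, 4 cuts → 4 fragments:
  1513 − 539 = 974 bp
  3323 − 1513 = 1810 bp
  3924 − 3323 = 601 bp
  wrap: 5046 − 3924 + 539 = 1661 bp
Sorted largest to smallest: 1810, 1661, 974, 601 bp.

1810, 1661, 974, 601 bp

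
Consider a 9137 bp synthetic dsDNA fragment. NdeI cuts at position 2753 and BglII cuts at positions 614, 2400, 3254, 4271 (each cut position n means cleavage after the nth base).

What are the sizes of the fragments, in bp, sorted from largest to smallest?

Combined cut positions (sorted): 614, 2400, 2753, 3254, 4271.
Linear molecule, 5 cuts → 6 fragments:
  614 − 0 = 614 bp
  2400 − 614 = 1786 bp
  2753 − 2400 = 353 bp
  3254 − 2753 = 501 bp
  4271 − 3254 = 1017 bp
  9137 − 4271 = 4866 bp
Sorted largest to smallest: 4866, 1786, 1017, 614, 501, 353 bp.

4866, 1786, 1017, 614, 501, 353 bp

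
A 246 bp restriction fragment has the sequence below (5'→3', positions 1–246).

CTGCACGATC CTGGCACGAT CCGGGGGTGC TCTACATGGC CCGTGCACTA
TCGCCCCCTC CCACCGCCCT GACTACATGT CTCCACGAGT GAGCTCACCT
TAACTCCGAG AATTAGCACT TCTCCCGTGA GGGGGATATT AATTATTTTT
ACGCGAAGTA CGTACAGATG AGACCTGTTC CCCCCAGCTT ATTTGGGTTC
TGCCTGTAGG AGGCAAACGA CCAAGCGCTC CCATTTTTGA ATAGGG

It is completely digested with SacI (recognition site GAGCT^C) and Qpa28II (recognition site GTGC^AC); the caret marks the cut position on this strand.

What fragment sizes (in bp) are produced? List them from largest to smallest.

151, 49, 46 bp

The SacI site (GAGCTC) starts at position 91.
SacI cuts after base 5 of each site (before the last base), so after position 95.
The Qpa28II site (GTGCAC) starts at position 43.
Qpa28II cuts after base 4 of each site, so after position 46.
Combined cut positions: 46, 95.
Linear molecule, 2 cuts → 3 fragments:
  1–46 → 46 bp
  47–95 → 49 bp
  96–246 → 151 bp
Sorted largest to smallest: 151, 49, 46 bp.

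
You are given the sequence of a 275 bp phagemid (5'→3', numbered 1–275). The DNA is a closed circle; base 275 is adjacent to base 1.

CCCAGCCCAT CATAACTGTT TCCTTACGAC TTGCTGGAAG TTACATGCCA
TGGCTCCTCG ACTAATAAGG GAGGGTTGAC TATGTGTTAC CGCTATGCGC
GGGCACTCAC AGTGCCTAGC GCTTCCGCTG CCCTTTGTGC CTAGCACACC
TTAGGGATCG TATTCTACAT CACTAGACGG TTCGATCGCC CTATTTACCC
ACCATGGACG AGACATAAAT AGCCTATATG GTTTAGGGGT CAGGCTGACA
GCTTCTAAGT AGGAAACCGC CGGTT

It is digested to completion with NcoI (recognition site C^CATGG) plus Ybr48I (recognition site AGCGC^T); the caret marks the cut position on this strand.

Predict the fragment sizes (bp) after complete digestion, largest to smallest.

NcoI sites (CCATGG) start at positions 48, 202.
NcoI cuts after the first base of each site, so after positions 48, 202.
The Ybr48I site (AGCGCT) starts at position 118.
Ybr48I cuts after base 5 of each site (before the last base), so after position 122.
Combined cut positions: 48, 122, 202.
Circular molecule, 3 cuts → 3 fragments:
  49–122 → 74 bp
  123–202 → 80 bp
  203–275 then 1–48 → 73 + 48 = 121 bp
Sorted largest to smallest: 121, 80, 74 bp.

121, 80, 74 bp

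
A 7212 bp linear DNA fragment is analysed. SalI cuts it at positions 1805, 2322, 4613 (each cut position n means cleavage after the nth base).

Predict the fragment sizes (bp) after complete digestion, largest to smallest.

Linear molecule, 3 cuts → 4 fragments:
  1805 − 0 = 1805 bp
  2322 − 1805 = 517 bp
  4613 − 2322 = 2291 bp
  7212 − 4613 = 2599 bp
Sorted largest to smallest: 2599, 2291, 1805, 517 bp.

2599, 2291, 1805, 517 bp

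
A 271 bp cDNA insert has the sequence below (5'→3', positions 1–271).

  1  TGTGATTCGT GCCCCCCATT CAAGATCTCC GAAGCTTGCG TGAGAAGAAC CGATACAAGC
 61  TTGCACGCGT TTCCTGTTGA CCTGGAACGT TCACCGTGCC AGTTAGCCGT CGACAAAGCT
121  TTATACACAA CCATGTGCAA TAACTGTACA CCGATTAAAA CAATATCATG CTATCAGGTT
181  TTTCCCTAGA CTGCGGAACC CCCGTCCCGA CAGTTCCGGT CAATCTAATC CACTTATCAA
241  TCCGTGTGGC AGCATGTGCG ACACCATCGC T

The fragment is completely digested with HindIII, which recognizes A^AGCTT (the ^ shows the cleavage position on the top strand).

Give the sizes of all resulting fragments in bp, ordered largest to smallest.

155, 59, 32, 25 bp

HindIII sites (AAGCTT) start at positions 32, 57, 116.
HindIII cuts after the first base of each site, so after positions 32, 57, 116.
Linear molecule, 3 cuts → 4 fragments:
  1–32 → 32 bp
  33–57 → 25 bp
  58–116 → 59 bp
  117–271 → 155 bp
Sorted largest to smallest: 155, 59, 32, 25 bp.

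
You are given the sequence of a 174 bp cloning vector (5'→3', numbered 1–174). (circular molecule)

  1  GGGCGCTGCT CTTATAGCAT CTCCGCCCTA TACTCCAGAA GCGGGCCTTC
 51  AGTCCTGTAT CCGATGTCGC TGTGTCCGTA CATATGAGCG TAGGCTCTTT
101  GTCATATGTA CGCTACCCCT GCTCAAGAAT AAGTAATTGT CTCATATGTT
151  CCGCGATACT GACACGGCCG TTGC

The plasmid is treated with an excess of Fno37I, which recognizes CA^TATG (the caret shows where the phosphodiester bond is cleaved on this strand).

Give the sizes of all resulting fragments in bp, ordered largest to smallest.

112, 40, 22 bp

Fno37I sites (CATATG) start at positions 81, 103, 143.
Fno37I cuts after base 2 of each site, so after positions 82, 104, 144.
Circular molecule, 3 cuts → 3 fragments:
  83–104 → 22 bp
  105–144 → 40 bp
  145–174 then 1–82 → 30 + 82 = 112 bp
Sorted largest to smallest: 112, 40, 22 bp.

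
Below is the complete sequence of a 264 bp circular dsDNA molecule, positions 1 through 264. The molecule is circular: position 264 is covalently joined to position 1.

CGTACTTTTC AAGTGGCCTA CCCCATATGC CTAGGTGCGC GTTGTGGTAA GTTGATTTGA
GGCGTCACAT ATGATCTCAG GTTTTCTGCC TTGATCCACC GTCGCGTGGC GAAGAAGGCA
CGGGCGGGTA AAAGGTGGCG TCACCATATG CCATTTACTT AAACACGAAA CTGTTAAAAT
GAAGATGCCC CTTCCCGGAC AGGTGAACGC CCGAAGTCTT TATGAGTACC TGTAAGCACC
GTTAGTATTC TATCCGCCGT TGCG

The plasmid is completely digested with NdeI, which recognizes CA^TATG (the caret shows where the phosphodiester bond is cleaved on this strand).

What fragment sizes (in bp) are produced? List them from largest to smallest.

NdeI sites (CATATG) start at positions 24, 68, 145.
NdeI cuts after base 2 of each site, so after positions 25, 69, 146.
Circular molecule, 3 cuts → 3 fragments:
  26–69 → 44 bp
  70–146 → 77 bp
  147–264 then 1–25 → 118 + 25 = 143 bp
Sorted largest to smallest: 143, 77, 44 bp.

143, 77, 44 bp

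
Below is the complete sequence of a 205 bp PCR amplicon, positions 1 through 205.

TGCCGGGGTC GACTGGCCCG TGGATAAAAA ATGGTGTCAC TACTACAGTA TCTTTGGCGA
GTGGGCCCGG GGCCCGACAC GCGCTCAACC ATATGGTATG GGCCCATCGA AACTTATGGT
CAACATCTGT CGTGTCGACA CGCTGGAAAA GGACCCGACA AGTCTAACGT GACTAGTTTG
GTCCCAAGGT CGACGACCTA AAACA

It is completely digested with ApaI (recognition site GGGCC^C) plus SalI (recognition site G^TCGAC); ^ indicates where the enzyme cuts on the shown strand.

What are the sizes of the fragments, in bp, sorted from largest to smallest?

59, 55, 30, 30, 16, 8, 7 bp

ApaI sites (GGGCCC) start at positions 63, 70, 100.
ApaI cuts after base 5 of each site (before the last base), so after positions 67, 74, 104.
SalI sites (GTCGAC) start at positions 8, 134, 189.
SalI cuts after the first base of each site, so after positions 8, 134, 189.
Combined cut positions: 8, 67, 74, 104, 134, 189.
Linear molecule, 6 cuts → 7 fragments:
  1–8 → 8 bp
  9–67 → 59 bp
  68–74 → 7 bp
  75–104 → 30 bp
  105–134 → 30 bp
  135–189 → 55 bp
  190–205 → 16 bp
Sorted largest to smallest: 59, 55, 30, 30, 16, 8, 7 bp.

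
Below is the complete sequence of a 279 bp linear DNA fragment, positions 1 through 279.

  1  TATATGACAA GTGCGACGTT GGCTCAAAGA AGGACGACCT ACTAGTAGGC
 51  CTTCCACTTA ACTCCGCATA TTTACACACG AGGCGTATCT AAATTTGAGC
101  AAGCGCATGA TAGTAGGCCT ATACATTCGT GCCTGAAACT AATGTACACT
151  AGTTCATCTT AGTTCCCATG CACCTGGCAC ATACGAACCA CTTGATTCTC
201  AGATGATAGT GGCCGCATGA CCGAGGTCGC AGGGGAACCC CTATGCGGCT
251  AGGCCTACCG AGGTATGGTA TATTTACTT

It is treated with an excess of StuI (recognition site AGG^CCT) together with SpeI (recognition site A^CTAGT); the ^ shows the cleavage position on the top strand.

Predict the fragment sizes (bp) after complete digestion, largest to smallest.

StuI sites (AGGCCT) start at positions 47, 115, 251.
StuI cuts after base 3 of each site, so after positions 49, 117, 253.
SpeI sites (ACTAGT) start at positions 41, 148.
SpeI cuts after the first base of each site, so after positions 41, 148.
Combined cut positions: 41, 49, 117, 148, 253.
Linear molecule, 5 cuts → 6 fragments:
  1–41 → 41 bp
  42–49 → 8 bp
  50–117 → 68 bp
  118–148 → 31 bp
  149–253 → 105 bp
  254–279 → 26 bp
Sorted largest to smallest: 105, 68, 41, 31, 26, 8 bp.

105, 68, 41, 31, 26, 8 bp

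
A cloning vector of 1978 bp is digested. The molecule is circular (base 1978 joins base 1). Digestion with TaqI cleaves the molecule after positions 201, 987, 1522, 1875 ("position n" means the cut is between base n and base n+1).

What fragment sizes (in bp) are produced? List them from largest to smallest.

786, 535, 353, 304 bp

Circular molecule, 4 cuts → 4 fragments:
  987 − 201 = 786 bp
  1522 − 987 = 535 bp
  1875 − 1522 = 353 bp
  wrap: 1978 − 1875 + 201 = 304 bp
Sorted largest to smallest: 786, 535, 353, 304 bp.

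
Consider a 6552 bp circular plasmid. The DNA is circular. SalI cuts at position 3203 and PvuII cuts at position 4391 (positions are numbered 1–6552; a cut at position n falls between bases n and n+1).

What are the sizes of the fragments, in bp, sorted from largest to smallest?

5364, 1188 bp

Combined cut positions (sorted): 3203, 4391.
Circular molecule, 2 cuts → 2 fragments:
  4391 − 3203 = 1188 bp
  wrap: 6552 − 4391 + 3203 = 5364 bp
Sorted largest to smallest: 5364, 1188 bp.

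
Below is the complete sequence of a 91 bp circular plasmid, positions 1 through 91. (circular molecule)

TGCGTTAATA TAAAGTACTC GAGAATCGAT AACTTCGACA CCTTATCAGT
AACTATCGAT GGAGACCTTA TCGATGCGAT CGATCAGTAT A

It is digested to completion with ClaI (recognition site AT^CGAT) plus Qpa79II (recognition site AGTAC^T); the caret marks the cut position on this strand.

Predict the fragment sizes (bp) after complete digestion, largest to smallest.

ClaI sites (ATCGAT) start at positions 25, 55, 70, 79.
ClaI cuts after base 2 of each site, so after positions 26, 56, 71, 80.
The Qpa79II site (AGTACT) starts at position 14.
Qpa79II cuts after base 5 of each site (before the last base), so after position 18.
Combined cut positions: 18, 26, 56, 71, 80.
Circular molecule, 5 cuts → 5 fragments:
  19–26 → 8 bp
  27–56 → 30 bp
  57–71 → 15 bp
  72–80 → 9 bp
  81–91 then 1–18 → 11 + 18 = 29 bp
Sorted largest to smallest: 30, 29, 15, 9, 8 bp.

30, 29, 15, 9, 8 bp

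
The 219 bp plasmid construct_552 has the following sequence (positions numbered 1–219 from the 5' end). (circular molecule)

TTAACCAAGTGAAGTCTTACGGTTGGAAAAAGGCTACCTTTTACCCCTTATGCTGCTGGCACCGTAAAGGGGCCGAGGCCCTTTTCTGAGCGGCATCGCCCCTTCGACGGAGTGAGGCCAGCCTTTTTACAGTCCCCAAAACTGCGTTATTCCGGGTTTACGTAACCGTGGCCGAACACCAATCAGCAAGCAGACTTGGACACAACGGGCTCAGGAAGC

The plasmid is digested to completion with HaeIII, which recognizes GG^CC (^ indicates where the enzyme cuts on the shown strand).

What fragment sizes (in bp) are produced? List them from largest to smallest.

HaeIII sites (GGCC) start at positions 71, 77, 116, 170.
HaeIII cuts after base 2 of each site, so after positions 72, 78, 117, 171.
Circular molecule, 4 cuts → 4 fragments:
  73–78 → 6 bp
  79–117 → 39 bp
  118–171 → 54 bp
  172–219 then 1–72 → 48 + 72 = 120 bp
Sorted largest to smallest: 120, 54, 39, 6 bp.

120, 54, 39, 6 bp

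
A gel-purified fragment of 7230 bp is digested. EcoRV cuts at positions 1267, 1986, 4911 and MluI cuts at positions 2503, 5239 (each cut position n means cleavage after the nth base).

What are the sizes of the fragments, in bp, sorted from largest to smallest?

2408, 1991, 1267, 719, 517, 328 bp

Combined cut positions (sorted): 1267, 1986, 2503, 4911, 5239.
Linear molecule, 5 cuts → 6 fragments:
  1267 − 0 = 1267 bp
  1986 − 1267 = 719 bp
  2503 − 1986 = 517 bp
  4911 − 2503 = 2408 bp
  5239 − 4911 = 328 bp
  7230 − 5239 = 1991 bp
Sorted largest to smallest: 2408, 1991, 1267, 719, 517, 328 bp.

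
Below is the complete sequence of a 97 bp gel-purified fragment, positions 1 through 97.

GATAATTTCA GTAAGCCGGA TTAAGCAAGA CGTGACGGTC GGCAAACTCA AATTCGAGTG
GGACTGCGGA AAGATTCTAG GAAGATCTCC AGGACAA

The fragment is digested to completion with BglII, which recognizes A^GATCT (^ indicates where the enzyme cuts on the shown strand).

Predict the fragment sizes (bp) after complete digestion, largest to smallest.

83, 14 bp

The BglII site (AGATCT) starts at position 83.
BglII cuts after the first base of each site, so after position 83.
Linear molecule, 1 cut → 2 fragments:
  1–83 → 83 bp
  84–97 → 14 bp
Sorted largest to smallest: 83, 14 bp.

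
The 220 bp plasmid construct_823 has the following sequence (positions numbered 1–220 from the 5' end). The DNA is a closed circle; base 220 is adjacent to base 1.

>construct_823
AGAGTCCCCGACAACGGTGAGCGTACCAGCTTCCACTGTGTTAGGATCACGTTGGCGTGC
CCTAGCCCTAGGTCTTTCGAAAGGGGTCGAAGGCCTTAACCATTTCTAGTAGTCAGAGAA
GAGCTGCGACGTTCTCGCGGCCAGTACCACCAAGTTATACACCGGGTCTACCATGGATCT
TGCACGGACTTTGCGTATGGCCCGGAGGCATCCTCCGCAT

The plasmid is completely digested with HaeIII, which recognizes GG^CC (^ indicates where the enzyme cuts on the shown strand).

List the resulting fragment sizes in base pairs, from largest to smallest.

HaeIII sites (GGCC) start at positions 92, 139, 199.
HaeIII cuts after base 2 of each site, so after positions 93, 140, 200.
Circular molecule, 3 cuts → 3 fragments:
  94–140 → 47 bp
  141–200 → 60 bp
  201–220 then 1–93 → 20 + 93 = 113 bp
Sorted largest to smallest: 113, 60, 47 bp.

113, 60, 47 bp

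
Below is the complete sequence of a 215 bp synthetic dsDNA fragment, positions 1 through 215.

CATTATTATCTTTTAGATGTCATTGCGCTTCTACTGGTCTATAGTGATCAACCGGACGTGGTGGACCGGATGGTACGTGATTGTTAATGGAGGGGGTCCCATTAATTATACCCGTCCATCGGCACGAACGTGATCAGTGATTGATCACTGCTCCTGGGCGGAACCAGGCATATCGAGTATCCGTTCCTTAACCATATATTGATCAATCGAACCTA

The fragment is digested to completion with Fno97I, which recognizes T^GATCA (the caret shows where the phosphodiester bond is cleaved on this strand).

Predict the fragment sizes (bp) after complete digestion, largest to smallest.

Fno97I sites (TGATCA) start at positions 45, 131, 142, 200.
Fno97I cuts after the first base of each site, so after positions 45, 131, 142, 200.
Linear molecule, 4 cuts → 5 fragments:
  1–45 → 45 bp
  46–131 → 86 bp
  132–142 → 11 bp
  143–200 → 58 bp
  201–215 → 15 bp
Sorted largest to smallest: 86, 58, 45, 15, 11 bp.

86, 58, 45, 15, 11 bp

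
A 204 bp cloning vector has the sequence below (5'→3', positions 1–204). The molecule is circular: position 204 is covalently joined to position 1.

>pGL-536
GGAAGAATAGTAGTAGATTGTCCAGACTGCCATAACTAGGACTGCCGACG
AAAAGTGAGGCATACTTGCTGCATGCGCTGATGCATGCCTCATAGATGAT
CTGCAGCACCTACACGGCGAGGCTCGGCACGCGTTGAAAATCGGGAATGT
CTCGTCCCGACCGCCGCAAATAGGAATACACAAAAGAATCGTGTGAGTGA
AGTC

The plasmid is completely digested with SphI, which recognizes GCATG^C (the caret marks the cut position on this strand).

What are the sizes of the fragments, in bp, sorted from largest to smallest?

SphI sites (GCATGC) start at positions 71, 83.
SphI cuts after base 5 of each site (before the last base), so after positions 75, 87.
Circular molecule, 2 cuts → 2 fragments:
  76–87 → 12 bp
  88–204 then 1–75 → 117 + 75 = 192 bp
Sorted largest to smallest: 192, 12 bp.

192, 12 bp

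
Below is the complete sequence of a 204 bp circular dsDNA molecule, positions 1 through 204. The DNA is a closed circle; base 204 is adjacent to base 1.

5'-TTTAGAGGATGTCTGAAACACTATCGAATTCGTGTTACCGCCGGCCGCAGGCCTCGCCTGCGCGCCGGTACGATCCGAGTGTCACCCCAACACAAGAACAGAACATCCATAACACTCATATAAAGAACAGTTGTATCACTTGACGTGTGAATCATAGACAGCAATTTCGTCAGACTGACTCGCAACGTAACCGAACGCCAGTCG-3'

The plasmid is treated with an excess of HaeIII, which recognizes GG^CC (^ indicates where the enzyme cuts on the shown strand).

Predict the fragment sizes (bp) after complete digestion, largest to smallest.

197, 7 bp

HaeIII sites (GGCC) start at positions 43, 50.
HaeIII cuts after base 2 of each site, so after positions 44, 51.
Circular molecule, 2 cuts → 2 fragments:
  45–51 → 7 bp
  52–204 then 1–44 → 153 + 44 = 197 bp
Sorted largest to smallest: 197, 7 bp.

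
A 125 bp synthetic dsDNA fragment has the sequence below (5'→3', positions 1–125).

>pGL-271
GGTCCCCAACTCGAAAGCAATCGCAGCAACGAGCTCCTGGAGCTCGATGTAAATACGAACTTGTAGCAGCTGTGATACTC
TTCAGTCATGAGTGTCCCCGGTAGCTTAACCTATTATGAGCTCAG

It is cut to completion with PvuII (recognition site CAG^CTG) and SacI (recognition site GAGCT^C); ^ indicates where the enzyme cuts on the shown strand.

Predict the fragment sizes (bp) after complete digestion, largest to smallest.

The PvuII site (CAGCTG) starts at position 67.
PvuII cuts after base 3 of each site, so after position 69.
SacI sites (GAGCTC) start at positions 31, 40, 118.
SacI cuts after base 5 of each site (before the last base), so after positions 35, 44, 122.
Combined cut positions: 35, 44, 69, 122.
Linear molecule, 4 cuts → 5 fragments:
  1–35 → 35 bp
  36–44 → 9 bp
  45–69 → 25 bp
  70–122 → 53 bp
  123–125 → 3 bp
Sorted largest to smallest: 53, 35, 25, 9, 3 bp.

53, 35, 25, 9, 3 bp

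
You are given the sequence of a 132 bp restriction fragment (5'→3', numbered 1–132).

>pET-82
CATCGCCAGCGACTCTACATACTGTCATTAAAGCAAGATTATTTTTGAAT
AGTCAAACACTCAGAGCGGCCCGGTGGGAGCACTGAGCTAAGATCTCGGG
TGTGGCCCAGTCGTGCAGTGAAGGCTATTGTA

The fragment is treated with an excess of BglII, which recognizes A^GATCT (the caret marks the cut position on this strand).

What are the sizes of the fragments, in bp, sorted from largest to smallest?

The BglII site (AGATCT) starts at position 91.
BglII cuts after the first base of each site, so after position 91.
Linear molecule, 1 cut → 2 fragments:
  1–91 → 91 bp
  92–132 → 41 bp
Sorted largest to smallest: 91, 41 bp.

91, 41 bp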